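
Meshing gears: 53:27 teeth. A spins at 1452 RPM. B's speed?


Gear ratio = 53:27 = 53:27
RPM_B = RPM_A × (teeth_A / teeth_B)
= 1452 × (53/27)
= 2850.2 RPM

2850.2 RPM


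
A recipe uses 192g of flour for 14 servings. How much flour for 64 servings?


Direct proportion: y/x = constant
k = 192/14 ≈ 13.7143
y₂ = k × 64 = 192 × 64 / 14 = 12288/14
≈ 877.71

877.71


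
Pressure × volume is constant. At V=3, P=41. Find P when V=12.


Inverse proportion: x × y = constant
k = 3 × 41 = 123
y₂ = k / 12 = 123 / 12
= 10.25

10.25


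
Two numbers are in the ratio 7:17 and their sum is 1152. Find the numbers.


Let A = 7k, B = 17k.
7k + 17k = 1152
24k = 1152 → k = 1152/24 = 48
A = 7×48 = 336, B = 17×48 = 816
= A = 336, B = 816

A = 336, B = 816


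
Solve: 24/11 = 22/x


Cross multiply: 24 × x = 11 × 22
24x = 242
x = 242 / 24
= 10.08

10.08


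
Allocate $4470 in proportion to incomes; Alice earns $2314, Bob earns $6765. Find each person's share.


Total income = 2314 + 6765 = $9079
Alice: $4470 × 2314/9079 = $1139.29
Bob: $4470 × 6765/9079 = $3330.71
= Alice: $1139.29, Bob: $3330.71

Alice: $1139.29, Bob: $3330.71


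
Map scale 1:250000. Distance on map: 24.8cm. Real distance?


Real distance = map distance × scale
= 24.8cm × 250000
= 6200000 cm = 62000.0 m
= 62.000 km

62.000 km


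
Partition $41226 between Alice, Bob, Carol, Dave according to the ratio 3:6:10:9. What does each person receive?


Total parts = 3 + 6 + 10 + 9 = 28
Alice: 41226 × 3/28 = 4417.07
Bob: 41226 × 6/28 = 8834.14
Carol: 41226 × 10/28 = 14723.57
Dave: 41226 × 9/28 = 13251.21
= Alice: $4417.07, Bob: $8834.14, Carol: $14723.57, Dave: $13251.21

Alice: $4417.07, Bob: $8834.14, Carol: $14723.57, Dave: $13251.21


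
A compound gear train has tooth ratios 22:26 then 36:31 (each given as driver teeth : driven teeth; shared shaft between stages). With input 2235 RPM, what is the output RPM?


Stage 1: RPM_B = RPM_A × t_A/t_B = 2235 × 22/26 = 49170/26 ≈ 1891.15
B and C share a shaft → RPM_C = RPM_B
Stage 2: RPM_D = RPM_C × t_C/t_D = RPM_A × (t_A×t_C)/(t_B×t_D)
Overall ratio = (22×36)/(26×31) = 792/806
RPM_D = 2235 × 792/806 = 1770120/806
≈ 2196.18 RPM

2196.18 RPM


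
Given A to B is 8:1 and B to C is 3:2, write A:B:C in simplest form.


Match B: multiply A:B by 3 → 24:3
Multiply B:C by 1 → 3:2
Combined: 24:3:2
GCD = 1
= 24:3:2

24:3:2


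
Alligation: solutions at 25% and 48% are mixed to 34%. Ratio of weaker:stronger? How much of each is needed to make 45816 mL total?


Let x parts of 25% mix with y parts of 48%.
25x + 48y = 34(x + y)
25x + 48y = 34x + 34y
x(25 - 34) = y(34 - 48)
x/y = (48 - 34)/(34 - 25) = 14/9
Simplify: 14:9
Total parts = 23; one part = 45816/23 = 1992.00 mL
25% solution: 14×1992.00 = 27888.00 mL
48% solution: 9×1992.00 = 17928.00 mL
= ratio 14:9; 27888.00 mL and 17928.00 mL

ratio 14:9; 27888.00 mL and 17928.00 mL


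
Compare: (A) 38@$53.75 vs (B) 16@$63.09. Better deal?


Deal A: $53.75/38 = $1.4145/unit
Deal B: $63.09/16 = $3.9431/unit
A is cheaper per unit
= Deal A

Deal A


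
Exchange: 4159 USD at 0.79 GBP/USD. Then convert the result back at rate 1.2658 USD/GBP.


Amount × rate = 4159 × 0.79 = 3285.61 GBP
Round-trip: 3285.61 × 1.2658 = 4158.93 USD
= 3285.61 GBP, then 4158.93 USD

3285.61 GBP, then 4158.93 USD


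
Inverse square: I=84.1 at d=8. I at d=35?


I₁d₁² = I₂d₂²
I₂ = I₁ × (d₁/d₂)²
= 84.1 × (8/35)²
= 84.1 × 64/1225
= 5382.4/1225
≈ 4.3938

4.3938


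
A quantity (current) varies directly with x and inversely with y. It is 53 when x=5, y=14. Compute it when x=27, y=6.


z = k·x/y
Solve for k using the known point: k = z·y/x = 53×14/5 = 742/5 = 148.4000
Now evaluate at x=27, y=6:
z = k × 27 / 6 = (742 × 27) / (5 × 6) = 20034/30
= 667.8000

667.8000


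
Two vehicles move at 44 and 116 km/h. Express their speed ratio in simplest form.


Ratio = 44:116
GCD = 4
Simplified = 11:29
Time ratio (same distance) = 29:11
Speed ratio = 11:29

11:29


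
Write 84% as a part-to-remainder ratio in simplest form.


84% means 84 parts out of 100; remainder = 16
Part : remainder = 84:16
GCD = 4
= 21:4

21:4


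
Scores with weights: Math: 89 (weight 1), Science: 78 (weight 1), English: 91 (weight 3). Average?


Numerator = 89×1 + 78×1 + 91×3
= 89 + 78 + 273
= 440
Total weight = 5
Weighted avg = 440/5
= 88.00

88.00


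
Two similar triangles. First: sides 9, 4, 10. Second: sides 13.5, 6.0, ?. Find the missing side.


Scale factor = 13.5/9 = 1.5
Missing side = 10 × 1.5
= 15.0

15.0


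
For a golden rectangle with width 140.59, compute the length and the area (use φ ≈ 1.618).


φ = (1 + √5) / 2 ≈ 1.618
Length = width × φ = 140.59 × 1.618 = 227.47462
≈ 227.47
Area = width × length = 140.59 × 227.47462 = 31980.6568258 ≈ 31980.66
= Length: 227.47, Area: 31980.66

Length: 227.47, Area: 31980.66


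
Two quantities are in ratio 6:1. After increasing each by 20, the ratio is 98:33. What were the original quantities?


Let A = 6k, B = 1k.
(6k + 20) / (1k + 20) = 98/33
Cross-multiply: 33(6k + 20) = 98(1k + 20)
198k + 660 = 98k + 1960
198k - 98k = 1960 - 660
100k = 1300
k = 1300/100 = 13
A = 6×13 = 78, B = 1×13 = 13
= A = 78, B = 13

A = 78, B = 13


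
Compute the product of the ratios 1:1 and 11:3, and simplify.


Compound ratio = (1×11) : (1×3)
= 11:3
GCD = 1
= 11:3

11:3


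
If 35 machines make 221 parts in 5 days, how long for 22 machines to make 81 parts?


Days ∝ work / workers, so d₂ = d₁ × (m₁/m₂) × (w₂/w₁)
Workers factor (inverse): 35/22 ≈ 1.5909
Work factor (direct): 81/221 ≈ 0.3665
d₂ = 5 × 35/22 × 81/221 = (5 × 35 × 81) / (22 × 221) = 14175/4862
≈ 2.92 days

2.92 days


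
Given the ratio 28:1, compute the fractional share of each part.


Total parts = 28 + 1 = 29
First part: 28/29 = 28/29
Second part: 1/29 = 1/29
= 28/29 and 1/29

28/29 and 1/29


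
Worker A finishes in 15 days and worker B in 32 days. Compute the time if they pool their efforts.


Rate of A = 1/15 per day
Rate of B = 1/32 per day
Combined rate = 1/15 + 1/32 = 47/480 ≈ 0.0979 per day
Days = 1 / combined rate = 480/47
≈ 10.21 days

10.21 days


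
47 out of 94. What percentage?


Percentage = (part / whole) × 100
= (47 / 94) × 100
= 50.00%

50.00%


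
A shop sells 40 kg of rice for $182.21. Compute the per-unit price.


Unit rate = total / quantity
= 182.21 / 40
= $4.56 per unit

$4.56 per unit


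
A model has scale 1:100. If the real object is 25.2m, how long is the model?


Model size = real / scale
= 25.2 / 100
= 0.2520 m

0.2520 m


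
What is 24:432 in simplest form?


GCD(24, 432) = 24
24/24 : 432/24
= 1:18

1:18


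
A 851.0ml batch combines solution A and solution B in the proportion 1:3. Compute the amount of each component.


Total parts = 1 + 3 = 4
solution A: 851.0 × 1/4 = 212.8ml
solution B: 851.0 × 3/4 = 638.3ml
= 212.8ml and 638.3ml

212.8ml and 638.3ml


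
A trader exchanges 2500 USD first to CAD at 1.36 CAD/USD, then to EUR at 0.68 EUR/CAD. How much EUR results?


Step 1: 2500 USD × 1.36 = 3400.00 CAD
Step 2: 3400.00 CAD × 0.68 = 2312.00 EUR
Implied rate USD→EUR = 1.36 × 0.68 = 0.9248
= 2312.00 EUR

2312.00 EUR


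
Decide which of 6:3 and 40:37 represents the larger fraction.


6/3 = 2.0000
40/37 = 1.0811
2.0000 > 1.0811, so 6:3 is greater
= 6:3

6:3


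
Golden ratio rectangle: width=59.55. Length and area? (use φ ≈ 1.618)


φ = (1 + √5) / 2 ≈ 1.618
Length = width × φ = 59.55 × 1.618 = 96.3519
≈ 96.35
Area = width × length = 59.55 × 96.3519 = 5737.755645 ≈ 5737.76
= Length: 96.35, Area: 5737.76

Length: 96.35, Area: 5737.76


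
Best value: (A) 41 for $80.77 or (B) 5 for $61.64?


Deal A: $80.77/41 = $1.9700/unit
Deal B: $61.64/5 = $12.3280/unit
A is cheaper per unit
= Deal A

Deal A


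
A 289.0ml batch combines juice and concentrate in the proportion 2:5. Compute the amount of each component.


Total parts = 2 + 5 = 7
juice: 289.0 × 2/7 = 82.6ml
concentrate: 289.0 × 5/7 = 206.4ml
= 82.6ml and 206.4ml

82.6ml and 206.4ml


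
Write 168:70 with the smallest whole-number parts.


GCD(168, 70) = 14
168/14 : 70/14
= 12:5

12:5


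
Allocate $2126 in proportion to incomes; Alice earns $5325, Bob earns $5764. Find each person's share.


Total income = 5325 + 5764 = $11089
Alice: $2126 × 5325/11089 = $1020.92
Bob: $2126 × 5764/11089 = $1105.08
= Alice: $1020.92, Bob: $1105.08

Alice: $1020.92, Bob: $1105.08


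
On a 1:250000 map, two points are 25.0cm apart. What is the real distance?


Real distance = map distance × scale
= 25.0cm × 250000
= 6250000 cm = 62500.0 m
= 62.500 km

62.500 km


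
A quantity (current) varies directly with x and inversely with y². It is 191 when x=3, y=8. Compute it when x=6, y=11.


z = k·x/y²
Solve for k using the known point: k = z·y²/x = 191×64/3 = 12224/3 ≈ 4074.6667
Now evaluate at x=6, y=11:
z = k × 6 / 121 = (12224 × 6) / (3 × 121) = 73344/363
≈ 202.0496

202.0496


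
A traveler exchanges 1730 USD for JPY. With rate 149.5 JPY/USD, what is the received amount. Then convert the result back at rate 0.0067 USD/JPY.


Amount × rate = 1730 × 149.5 = 258635.00 JPY
Round-trip: 258635.00 × 0.0067 = 1732.85 USD
= 258635.00 JPY, then 1732.85 USD

258635.00 JPY, then 1732.85 USD


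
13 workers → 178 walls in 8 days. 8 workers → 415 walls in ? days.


Days ∝ work / workers, so d₂ = d₁ × (m₁/m₂) × (w₂/w₁)
Workers factor (inverse): 13/8 = 1.6250
Work factor (direct): 415/178 ≈ 2.3315
d₂ = 8 × 13/8 × 415/178 = (8 × 13 × 415) / (8 × 178) = 43160/1424
≈ 30.31 days

30.31 days


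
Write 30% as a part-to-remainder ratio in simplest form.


30% means 30 parts out of 100; remainder = 70
Part : remainder = 30:70
GCD = 10
= 3:7

3:7


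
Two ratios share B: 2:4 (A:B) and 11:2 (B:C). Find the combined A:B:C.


Match B: multiply A:B by 11 → 22:44
Multiply B:C by 4 → 44:8
Combined: 22:44:8
GCD = 2
= 11:22:4

11:22:4


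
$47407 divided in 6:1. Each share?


Total parts = 6 + 1 = 7
Part 1: 47407 × 6/7 = 40634.57
Part 2: 47407 × 1/7 = 6772.43
= Part 1: $40634.57, Part 2: $6772.43

Part 1: $40634.57, Part 2: $6772.43


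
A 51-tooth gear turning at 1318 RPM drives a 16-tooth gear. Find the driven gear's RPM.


Gear ratio = 51:16 = 51:16
RPM_B = RPM_A × (teeth_A / teeth_B)
= 1318 × (51/16)
= 4201.1 RPM

4201.1 RPM


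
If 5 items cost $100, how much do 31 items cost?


Direct proportion: y/x = constant
k = 100/5 = 20.0000
y₂ = k × 31 = 100 × 31 / 5 = 3100/5
= 620.00

620.00


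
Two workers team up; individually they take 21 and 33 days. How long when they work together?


Rate of A = 1/21 per day
Rate of B = 1/33 per day
Combined rate = 1/21 + 1/33 = 54/693 ≈ 0.0779 per day
Days = 1 / combined rate = 693/54
≈ 12.83 days

12.83 days


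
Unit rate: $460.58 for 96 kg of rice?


Unit rate = total / quantity
= 460.58 / 96
= $4.80 per unit

$4.80 per unit


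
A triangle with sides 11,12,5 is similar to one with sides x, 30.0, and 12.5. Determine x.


Scale factor = 30.0/12 = 2.5
Missing side = 11 × 2.5
= 27.5

27.5


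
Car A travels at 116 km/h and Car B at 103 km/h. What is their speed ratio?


Ratio = 116:103
GCD = 1
Simplified = 116:103
Time ratio (same distance) = 103:116
Speed ratio = 116:103

116:103


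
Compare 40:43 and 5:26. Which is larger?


40/43 = 0.9302
5/26 = 0.1923
0.9302 > 0.1923, so 40:43 is greater
= 40:43

40:43


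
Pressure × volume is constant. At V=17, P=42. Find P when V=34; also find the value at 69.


Inverse proportion: x × y = constant
k = 17 × 42 = 714
At x=34: k/34 = 21.00
At x=69: k/69 = 10.35
= 21.00 and 10.35

21.00 and 10.35


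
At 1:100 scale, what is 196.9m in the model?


Model size = real / scale
= 196.9 / 100
= 1.9690 m

1.9690 m


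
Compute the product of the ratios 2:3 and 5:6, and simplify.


Compound ratio = (2×5) : (3×6)
= 10:18
GCD = 2
= 5:9

5:9


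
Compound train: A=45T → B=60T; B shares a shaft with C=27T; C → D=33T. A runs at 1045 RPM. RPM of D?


Stage 1: RPM_B = RPM_A × t_A/t_B = 1045 × 45/60 = 47025/60 = 783.75
B and C share a shaft → RPM_C = RPM_B
Stage 2: RPM_D = RPM_C × t_C/t_D = RPM_A × (t_A×t_C)/(t_B×t_D)
Overall ratio = (45×27)/(60×33) = 1215/1980
RPM_D = 1045 × 1215/1980 = 1269675/1980
= 641.25 RPM

641.25 RPM


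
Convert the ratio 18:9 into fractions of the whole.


Total parts = 18 + 9 = 27
First part: 18/27 = 2/3
Second part: 9/27 = 1/3
= 2/3 and 1/3

2/3 and 1/3


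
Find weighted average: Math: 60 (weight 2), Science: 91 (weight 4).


Numerator = 60×2 + 91×4
= 120 + 364
= 484
Total weight = 6
Weighted avg = 484/6
= 80.67

80.67


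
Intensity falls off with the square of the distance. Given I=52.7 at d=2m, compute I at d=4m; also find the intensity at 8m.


I₁d₁² = I₂d₂²
I at 4m = 52.7 × (2/4)² = 52.7 × 4/16 = 210.8/16 = 13.1750
I at 8m = 52.7 × (2/8)² = 52.7 × 4/64 = 210.8/64 ≈ 3.2938
= 13.1750 and 3.2938

13.1750 and 3.2938


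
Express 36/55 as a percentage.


Percentage = (part / whole) × 100
= (36 / 55) × 100
≈ 65.45%

65.45%


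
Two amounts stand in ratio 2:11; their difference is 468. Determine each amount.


Let A = 2k, B = 11k.
11k - 2k = 468
9k = 468 → k = 468/9 = 52
A = 2×52 = 104, B = 11×52 = 572
= A = 104, B = 572

A = 104, B = 572


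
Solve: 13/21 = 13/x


Cross multiply: 13 × x = 21 × 13
13x = 273
x = 273 / 13
= 21.00

21.00


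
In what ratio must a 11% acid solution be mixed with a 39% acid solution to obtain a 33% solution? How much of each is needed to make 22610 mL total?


Let x parts of 11% mix with y parts of 39%.
11x + 39y = 33(x + y)
11x + 39y = 33x + 33y
x(11 - 33) = y(33 - 39)
x/y = (39 - 33)/(33 - 11) = 6/22
Simplify: 3:11
Total parts = 14; one part = 22610/14 = 1615.00 mL
11% solution: 3×1615.00 = 4845.00 mL
39% solution: 11×1615.00 = 17765.00 mL
= ratio 3:11; 4845.00 mL and 17765.00 mL

ratio 3:11; 4845.00 mL and 17765.00 mL


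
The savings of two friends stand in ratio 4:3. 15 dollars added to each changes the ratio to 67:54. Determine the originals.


Let A = 4k, B = 3k.
(4k + 15) / (3k + 15) = 67/54
Cross-multiply: 54(4k + 15) = 67(3k + 15)
216k + 810 = 201k + 1005
216k - 201k = 1005 - 810
15k = 195
k = 195/15 = 13
A = 4×13 = 52, B = 3×13 = 39
= A = 52, B = 39

A = 52, B = 39


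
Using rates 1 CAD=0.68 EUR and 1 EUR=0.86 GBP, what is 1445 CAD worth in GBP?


Step 1: 1445 CAD × 0.68 = 982.60 EUR
Step 2: 982.60 EUR × 0.86 = 845.04 GBP
Implied rate CAD→GBP = 0.68 × 0.86 = 0.5848
= 845.04 GBP

845.04 GBP


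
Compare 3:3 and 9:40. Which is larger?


3/3 = 1.0000
9/40 = 0.2250
1.0000 > 0.2250, so 3:3 is greater
= 3:3

3:3


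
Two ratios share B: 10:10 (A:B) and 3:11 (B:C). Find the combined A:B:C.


Match B: multiply A:B by 3 → 30:30
Multiply B:C by 10 → 30:110
Combined: 30:30:110
GCD = 10
= 3:3:11

3:3:11


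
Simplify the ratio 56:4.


GCD(56, 4) = 4
56/4 : 4/4
= 14:1

14:1


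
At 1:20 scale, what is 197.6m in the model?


Model size = real / scale
= 197.6 / 20
= 9.8800 m

9.8800 m


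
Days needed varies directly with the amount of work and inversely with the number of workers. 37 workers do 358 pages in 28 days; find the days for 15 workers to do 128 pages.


Days ∝ work / workers, so d₂ = d₁ × (m₁/m₂) × (w₂/w₁)
Workers factor (inverse): 37/15 ≈ 2.4667
Work factor (direct): 128/358 ≈ 0.3575
d₂ = 28 × 37/15 × 128/358 = (28 × 37 × 128) / (15 × 358) = 132608/5370
≈ 24.69 days

24.69 days


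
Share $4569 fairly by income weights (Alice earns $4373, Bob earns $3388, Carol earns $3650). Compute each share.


Total income = 4373 + 3388 + 3650 = $11411
Alice: $4569 × 4373/11411 = $1750.96
Bob: $4569 × 3388/11411 = $1356.57
Carol: $4569 × 3650/11411 = $1461.47
= Alice: $1750.96, Bob: $1356.57, Carol: $1461.47

Alice: $1750.96, Bob: $1356.57, Carol: $1461.47


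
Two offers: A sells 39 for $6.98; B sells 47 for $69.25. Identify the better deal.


Deal A: $6.98/39 = $0.1790/unit
Deal B: $69.25/47 = $1.4734/unit
A is cheaper per unit
= Deal A

Deal A


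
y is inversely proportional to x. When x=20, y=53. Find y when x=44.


Inverse proportion: x × y = constant
k = 20 × 53 = 1060
y₂ = k / 44 = 1060 / 44
= 24.09

24.09


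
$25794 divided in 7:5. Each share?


Total parts = 7 + 5 = 12
Part 1: 25794 × 7/12 = 15046.50
Part 2: 25794 × 5/12 = 10747.50
= Part 1: $15046.50, Part 2: $10747.50

Part 1: $15046.50, Part 2: $10747.50


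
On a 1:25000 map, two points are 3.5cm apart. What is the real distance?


Real distance = map distance × scale
= 3.5cm × 25000
= 87500 cm = 875.0 m
= 0.875 km

0.875 km


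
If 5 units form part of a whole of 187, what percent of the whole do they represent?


Percentage = (part / whole) × 100
= (5 / 187) × 100
≈ 2.67%

2.67%


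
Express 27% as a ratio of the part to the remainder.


27% means 27 parts out of 100; remainder = 73
Part : remainder = 27:73
GCD = 1
= 27:73

27:73


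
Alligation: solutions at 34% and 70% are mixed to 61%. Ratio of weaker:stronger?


Let x parts of 34% mix with y parts of 70%.
34x + 70y = 61(x + y)
34x + 70y = 61x + 61y
x(34 - 61) = y(61 - 70)
x/y = (70 - 61)/(61 - 34) = 9/27
Simplify: 1:3
= 1:3

1:3


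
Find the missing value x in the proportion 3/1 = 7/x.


Cross multiply: 3 × x = 1 × 7
3x = 7
x = 7 / 3
= 2.33

2.33


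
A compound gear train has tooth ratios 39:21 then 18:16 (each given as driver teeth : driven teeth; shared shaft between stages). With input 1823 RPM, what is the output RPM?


Stage 1: RPM_B = RPM_A × t_A/t_B = 1823 × 39/21 = 71097/21 ≈ 3385.57
B and C share a shaft → RPM_C = RPM_B
Stage 2: RPM_D = RPM_C × t_C/t_D = RPM_A × (t_A×t_C)/(t_B×t_D)
Overall ratio = (39×18)/(21×16) = 702/336
RPM_D = 1823 × 702/336 = 1279746/336
≈ 3808.77 RPM

3808.77 RPM


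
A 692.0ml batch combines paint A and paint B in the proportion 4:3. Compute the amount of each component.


Total parts = 4 + 3 = 7
paint A: 692.0 × 4/7 = 395.4ml
paint B: 692.0 × 3/7 = 296.6ml
= 395.4ml and 296.6ml

395.4ml and 296.6ml


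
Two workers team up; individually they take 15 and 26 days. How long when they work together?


Rate of A = 1/15 per day
Rate of B = 1/26 per day
Combined rate = 1/15 + 1/26 = 41/390 ≈ 0.1051 per day
Days = 1 / combined rate = 390/41
≈ 9.51 days

9.51 days


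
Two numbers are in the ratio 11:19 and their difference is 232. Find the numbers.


Let A = 11k, B = 19k.
19k - 11k = 232
8k = 232 → k = 232/8 = 29
A = 11×29 = 319, B = 19×29 = 551
= A = 319, B = 551

A = 319, B = 551


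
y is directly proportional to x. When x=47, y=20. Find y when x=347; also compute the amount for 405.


Direct proportion: y/x = constant
k = 20/47 ≈ 0.4255
y at x=347: k × 347 = 20 × 347 / 47 = 6940/47 ≈ 147.66
y at x=405: k × 405 = 20 × 405 / 47 = 8100/47 ≈ 172.34
= 147.66 and 172.34

147.66 and 172.34


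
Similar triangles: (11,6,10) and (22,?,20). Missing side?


Scale factor = 22/11 = 2
Missing side = 6 × 2
= 12.0

12.0


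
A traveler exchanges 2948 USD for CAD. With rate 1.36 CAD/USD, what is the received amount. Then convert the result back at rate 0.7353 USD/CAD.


Amount × rate = 2948 × 1.36 = 4009.28 CAD
Round-trip: 4009.28 × 0.7353 = 2948.02 USD
= 4009.28 CAD, then 2948.02 USD

4009.28 CAD, then 2948.02 USD


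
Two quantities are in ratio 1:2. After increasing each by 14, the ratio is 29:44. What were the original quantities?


Let A = 1k, B = 2k.
(1k + 14) / (2k + 14) = 29/44
Cross-multiply: 44(1k + 14) = 29(2k + 14)
44k + 616 = 58k + 406
44k - 58k = 406 - 616
-14k = -210
k = -210/-14 = 15
A = 1×15 = 15, B = 2×15 = 30
= A = 15, B = 30

A = 15, B = 30


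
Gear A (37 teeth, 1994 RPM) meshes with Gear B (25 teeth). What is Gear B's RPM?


Gear ratio = 37:25 = 37:25
RPM_B = RPM_A × (teeth_A / teeth_B)
= 1994 × (37/25)
= 2951.1 RPM

2951.1 RPM


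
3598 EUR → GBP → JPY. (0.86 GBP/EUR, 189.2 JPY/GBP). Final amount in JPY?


Step 1: 3598 EUR × 0.86 = 3094.28 GBP
Step 2: 3094.28 GBP × 189.2 = 585437.78 JPY
Implied rate EUR→JPY = 0.86 × 189.2 = 162.7120
= 585437.78 JPY

585437.78 JPY


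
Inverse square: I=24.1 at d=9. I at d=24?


I₁d₁² = I₂d₂²
I₂ = I₁ × (d₁/d₂)²
= 24.1 × (9/24)²
= 24.1 × 81/576
= 1952.1/576
≈ 3.3891

3.3891


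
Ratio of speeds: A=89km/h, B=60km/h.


Ratio = 89:60
GCD = 1
Simplified = 89:60
Time ratio (same distance) = 60:89
Speed ratio = 89:60

89:60


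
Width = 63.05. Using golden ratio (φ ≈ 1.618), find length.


φ = (1 + √5) / 2 ≈ 1.618
Length = width × φ = 63.05 × 1.618 = 102.0149
≈ 102.01

102.01


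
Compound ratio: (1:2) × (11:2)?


Compound ratio = (1×11) : (2×2)
= 11:4
GCD = 1
= 11:4

11:4


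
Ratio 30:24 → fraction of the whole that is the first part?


Total parts = 30 + 24 = 54
First part: 30/54 = 5/9
= 5/9

5/9


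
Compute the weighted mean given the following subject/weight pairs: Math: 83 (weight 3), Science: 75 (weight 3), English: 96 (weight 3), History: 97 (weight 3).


Numerator = 83×3 + 75×3 + 96×3 + 97×3
= 249 + 225 + 288 + 291
= 1053
Total weight = 12
Weighted avg = 1053/12
= 87.75

87.75


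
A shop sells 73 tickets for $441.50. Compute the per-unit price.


Unit rate = total / quantity
= 441.50 / 73
= $6.05 per unit

$6.05 per unit


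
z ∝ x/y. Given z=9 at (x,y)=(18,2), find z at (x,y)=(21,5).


z = k·x/y
Solve for k using the known point: k = z·y/x = 9×2/18 = 18/18 = 1.0000
Now evaluate at x=21, y=5:
z = k × 21 / 5 = (18 × 21) / (18 × 5) = 378/90
= 4.2000

4.2000


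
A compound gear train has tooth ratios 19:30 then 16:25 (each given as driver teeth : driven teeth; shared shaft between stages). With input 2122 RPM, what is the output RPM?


Stage 1: RPM_B = RPM_A × t_A/t_B = 2122 × 19/30 = 40318/30 ≈ 1343.93
B and C share a shaft → RPM_C = RPM_B
Stage 2: RPM_D = RPM_C × t_C/t_D = RPM_A × (t_A×t_C)/(t_B×t_D)
Overall ratio = (19×16)/(30×25) = 304/750
RPM_D = 2122 × 304/750 = 645088/750
≈ 860.12 RPM

860.12 RPM


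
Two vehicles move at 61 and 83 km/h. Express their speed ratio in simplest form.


Ratio = 61:83
GCD = 1
Simplified = 61:83
Time ratio (same distance) = 83:61
Speed ratio = 61:83

61:83


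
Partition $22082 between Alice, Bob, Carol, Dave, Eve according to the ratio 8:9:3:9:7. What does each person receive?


Total parts = 8 + 9 + 3 + 9 + 7 = 36
Alice: 22082 × 8/36 = 4907.11
Bob: 22082 × 9/36 = 5520.50
Carol: 22082 × 3/36 = 1840.17
Dave: 22082 × 9/36 = 5520.50
Eve: 22082 × 7/36 = 4293.72
= Alice: $4907.11, Bob: $5520.50, Carol: $1840.17, Dave: $5520.50, Eve: $4293.72

Alice: $4907.11, Bob: $5520.50, Carol: $1840.17, Dave: $5520.50, Eve: $4293.72


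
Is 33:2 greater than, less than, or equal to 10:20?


33/2 = 16.5000
10/20 = 0.5000
16.5000 > 0.5000, so 33:2 is greater
= greater than

greater than


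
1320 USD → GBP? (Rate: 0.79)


Amount × rate = 1320 × 0.79
= 1042.80 GBP

1042.80 GBP


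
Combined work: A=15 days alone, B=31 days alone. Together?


Rate of A = 1/15 per day
Rate of B = 1/31 per day
Combined rate = 1/15 + 1/31 = 46/465 ≈ 0.0989 per day
Days = 1 / combined rate = 465/46
≈ 10.11 days

10.11 days


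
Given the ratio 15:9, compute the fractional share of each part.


Total parts = 15 + 9 = 24
First part: 15/24 = 5/8
Second part: 9/24 = 3/8
= 5/8 and 3/8

5/8 and 3/8


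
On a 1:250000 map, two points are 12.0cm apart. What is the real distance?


Real distance = map distance × scale
= 12.0cm × 250000
= 3000000 cm = 30000.0 m
= 30.000 km

30.000 km


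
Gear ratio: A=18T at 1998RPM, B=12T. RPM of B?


Gear ratio = 18:12 = 3:2
RPM_B = RPM_A × (teeth_A / teeth_B)
= 1998 × (18/12)
= 2997.0 RPM

2997.0 RPM


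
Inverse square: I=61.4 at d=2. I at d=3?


I₁d₁² = I₂d₂²
I₂ = I₁ × (d₁/d₂)²
= 61.4 × (2/3)²
= 61.4 × 4/9
= 245.6/9
≈ 27.2889

27.2889


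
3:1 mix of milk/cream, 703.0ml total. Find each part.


Total parts = 3 + 1 = 4
milk: 703.0 × 3/4 = 527.3ml
cream: 703.0 × 1/4 = 175.8ml
= 527.3ml and 175.8ml

527.3ml and 175.8ml


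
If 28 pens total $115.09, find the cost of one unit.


Unit rate = total / quantity
= 115.09 / 28
= $4.11 per unit

$4.11 per unit


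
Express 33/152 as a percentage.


Percentage = (part / whole) × 100
= (33 / 152) × 100
≈ 21.71%

21.71%


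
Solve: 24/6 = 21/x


Cross multiply: 24 × x = 6 × 21
24x = 126
x = 126 / 24
= 5.25

5.25


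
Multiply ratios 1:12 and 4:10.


Compound ratio = (1×4) : (12×10)
= 4:120
GCD = 4
= 1:30

1:30


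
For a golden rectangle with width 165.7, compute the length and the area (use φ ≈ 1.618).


φ = (1 + √5) / 2 ≈ 1.618
Length = width × φ = 165.7 × 1.618 = 268.1026
≈ 268.10
Area = width × length = 165.7 × 268.1026 = 44424.60082 ≈ 44424.60
= Length: 268.10, Area: 44424.60

Length: 268.10, Area: 44424.60


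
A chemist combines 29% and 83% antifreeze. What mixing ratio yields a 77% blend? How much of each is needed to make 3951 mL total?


Let x parts of 29% mix with y parts of 83%.
29x + 83y = 77(x + y)
29x + 83y = 77x + 77y
x(29 - 77) = y(77 - 83)
x/y = (83 - 77)/(77 - 29) = 6/48
Simplify: 1:8
Total parts = 9; one part = 3951/9 = 439.00 mL
29% solution: 1×439.00 = 439.00 mL
83% solution: 8×439.00 = 3512.00 mL
= ratio 1:8; 439.00 mL and 3512.00 mL

ratio 1:8; 439.00 mL and 3512.00 mL


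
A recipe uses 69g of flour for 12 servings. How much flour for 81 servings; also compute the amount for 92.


Direct proportion: y/x = constant
k = 69/12 = 5.7500
y at x=81: k × 81 = 69 × 81 / 12 = 5589/12 = 465.75
y at x=92: k × 92 = 69 × 92 / 12 = 6348/12 = 529.00
= 465.75 and 529.00

465.75 and 529.00


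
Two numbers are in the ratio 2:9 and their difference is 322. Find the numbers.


Let A = 2k, B = 9k.
9k - 2k = 322
7k = 322 → k = 322/7 = 46
A = 2×46 = 92, B = 9×46 = 414
= A = 92, B = 414

A = 92, B = 414


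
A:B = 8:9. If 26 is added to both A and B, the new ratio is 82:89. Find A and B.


Let A = 8k, B = 9k.
(8k + 26) / (9k + 26) = 82/89
Cross-multiply: 89(8k + 26) = 82(9k + 26)
712k + 2314 = 738k + 2132
712k - 738k = 2132 - 2314
-26k = -182
k = -182/-26 = 7
A = 8×7 = 56, B = 9×7 = 63
= A = 56, B = 63

A = 56, B = 63


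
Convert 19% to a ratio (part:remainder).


19% means 19 parts out of 100; remainder = 81
Part : remainder = 19:81
GCD = 1
= 19:81

19:81


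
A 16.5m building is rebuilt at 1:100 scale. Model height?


Model size = real / scale
= 16.5 / 100
= 0.1650 m

0.1650 m


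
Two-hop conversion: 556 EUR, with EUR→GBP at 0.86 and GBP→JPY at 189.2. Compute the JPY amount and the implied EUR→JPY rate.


Step 1: 556 EUR × 0.86 = 478.16 GBP
Step 2: 478.16 GBP × 189.2 = 90467.87 JPY
Implied rate EUR→JPY = 0.86 × 189.2 = 162.7120
= 90467.87 JPY; implied rate 162.7120 JPY/EUR

90467.87 JPY; implied rate 162.7120 JPY/EUR


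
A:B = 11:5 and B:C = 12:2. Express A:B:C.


Match B: multiply A:B by 12 → 132:60
Multiply B:C by 5 → 60:10
Combined: 132:60:10
GCD = 2
= 66:30:5

66:30:5


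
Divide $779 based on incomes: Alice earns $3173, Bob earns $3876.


Total income = 3173 + 3876 = $7049
Alice: $779 × 3173/7049 = $350.65
Bob: $779 × 3876/7049 = $428.35
= Alice: $350.65, Bob: $428.35

Alice: $350.65, Bob: $428.35


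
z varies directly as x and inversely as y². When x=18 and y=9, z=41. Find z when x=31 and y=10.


z = k·x/y²
Solve for k using the known point: k = z·y²/x = 41×81/18 = 3321/18 = 184.5000
Now evaluate at x=31, y=10:
z = k × 31 / 100 = (3321 × 31) / (18 × 100) = 102951/1800
= 57.1950

57.1950


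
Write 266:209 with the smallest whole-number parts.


GCD(266, 209) = 19
266/19 : 209/19
= 14:11

14:11


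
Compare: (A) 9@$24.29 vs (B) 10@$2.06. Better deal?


Deal A: $24.29/9 = $2.6989/unit
Deal B: $2.06/10 = $0.2060/unit
B is cheaper per unit
= Deal B

Deal B


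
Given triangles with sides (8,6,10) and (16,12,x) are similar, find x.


Scale factor = 16/8 = 2
Missing side = 10 × 2
= 20.0

20.0


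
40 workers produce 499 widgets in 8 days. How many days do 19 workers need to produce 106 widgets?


Days ∝ work / workers, so d₂ = d₁ × (m₁/m₂) × (w₂/w₁)
Workers factor (inverse): 40/19 ≈ 2.1053
Work factor (direct): 106/499 ≈ 0.2124
d₂ = 8 × 40/19 × 106/499 = (8 × 40 × 106) / (19 × 499) = 33920/9481
≈ 3.58 days

3.58 days


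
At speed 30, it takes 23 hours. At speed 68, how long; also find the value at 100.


Inverse proportion: x × y = constant
k = 30 × 23 = 690
At x=68: k/68 = 10.15
At x=100: k/100 = 6.90
= 10.15 and 6.90

10.15 and 6.90


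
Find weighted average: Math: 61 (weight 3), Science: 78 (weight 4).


Numerator = 61×3 + 78×4
= 183 + 312
= 495
Total weight = 7
Weighted avg = 495/7
= 70.71

70.71


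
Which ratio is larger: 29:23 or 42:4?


29/23 = 1.2609
42/4 = 10.5000
1.2609 < 10.5000, so 29:23 is less
= 42:4

42:4


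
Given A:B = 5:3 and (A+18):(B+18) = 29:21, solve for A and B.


Let A = 5k, B = 3k.
(5k + 18) / (3k + 18) = 29/21
Cross-multiply: 21(5k + 18) = 29(3k + 18)
105k + 378 = 87k + 522
105k - 87k = 522 - 378
18k = 144
k = 144/18 = 8
A = 5×8 = 40, B = 3×8 = 24
= A = 40, B = 24

A = 40, B = 24


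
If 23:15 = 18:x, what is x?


Cross multiply: 23 × x = 15 × 18
23x = 270
x = 270 / 23
= 11.74

11.74


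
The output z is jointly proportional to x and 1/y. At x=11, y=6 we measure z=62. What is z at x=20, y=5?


z = k·x/y
Solve for k using the known point: k = z·y/x = 62×6/11 = 372/11 ≈ 33.8182
Now evaluate at x=20, y=5:
z = k × 20 / 5 = (372 × 20) / (11 × 5) = 7440/55
≈ 135.2727

135.2727


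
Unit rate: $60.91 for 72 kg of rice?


Unit rate = total / quantity
= 60.91 / 72
= $0.85 per unit

$0.85 per unit


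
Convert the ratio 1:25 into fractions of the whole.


Total parts = 1 + 25 = 26
First part: 1/26 = 1/26
Second part: 25/26 = 25/26
= 1/26 and 25/26

1/26 and 25/26


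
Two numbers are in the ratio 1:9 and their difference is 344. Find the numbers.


Let A = 1k, B = 9k.
9k - 1k = 344
8k = 344 → k = 344/8 = 43
A = 1×43 = 43, B = 9×43 = 387
= A = 43, B = 387

A = 43, B = 387


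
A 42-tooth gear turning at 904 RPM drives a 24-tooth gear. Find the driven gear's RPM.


Gear ratio = 42:24 = 7:4
RPM_B = RPM_A × (teeth_A / teeth_B)
= 904 × (42/24)
= 1582.0 RPM

1582.0 RPM


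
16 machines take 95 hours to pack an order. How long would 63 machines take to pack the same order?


Inverse proportion: x × y = constant
k = 16 × 95 = 1520
y₂ = k / 63 = 1520 / 63
= 24.13

24.13


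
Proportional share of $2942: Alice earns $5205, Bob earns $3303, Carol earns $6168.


Total income = 5205 + 3303 + 6168 = $14676
Alice: $2942 × 5205/14676 = $1043.41
Bob: $2942 × 3303/14676 = $662.13
Carol: $2942 × 6168/14676 = $1236.46
= Alice: $1043.41, Bob: $662.13, Carol: $1236.46

Alice: $1043.41, Bob: $662.13, Carol: $1236.46


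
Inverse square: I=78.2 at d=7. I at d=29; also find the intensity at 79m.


I₁d₁² = I₂d₂²
I at 29m = 78.2 × (7/29)² = 78.2 × 49/841 = 3831.8/841 ≈ 4.5562
I at 79m = 78.2 × (7/79)² = 78.2 × 49/6241 = 3831.8/6241 ≈ 0.6140
= 4.5562 and 0.6140

4.5562 and 0.6140


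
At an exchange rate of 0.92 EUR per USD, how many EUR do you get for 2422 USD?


Amount × rate = 2422 × 0.92
= 2228.24 EUR

2228.24 EUR


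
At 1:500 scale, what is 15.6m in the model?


Model size = real / scale
= 15.6 / 500
= 0.0312 m

0.0312 m


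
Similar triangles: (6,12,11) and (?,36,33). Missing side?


Scale factor = 36/12 = 3
Missing side = 6 × 3
= 18.0

18.0


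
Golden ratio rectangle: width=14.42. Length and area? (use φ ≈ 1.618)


φ = (1 + √5) / 2 ≈ 1.618
Length = width × φ = 14.42 × 1.618 = 23.33156
≈ 23.33
Area = width × length = 14.42 × 23.33156 = 336.4410952 ≈ 336.44
= Length: 23.33, Area: 336.44

Length: 23.33, Area: 336.44


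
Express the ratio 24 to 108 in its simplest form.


GCD(24, 108) = 12
24/12 : 108/12
= 2:9

2:9


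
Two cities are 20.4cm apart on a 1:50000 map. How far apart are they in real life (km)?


Real distance = map distance × scale
= 20.4cm × 50000
= 1020000 cm = 10200.0 m
= 10.200 km

10.200 km


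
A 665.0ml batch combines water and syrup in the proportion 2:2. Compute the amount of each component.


Total parts = 2 + 2 = 4
water: 665.0 × 2/4 = 332.5ml
syrup: 665.0 × 2/4 = 332.5ml
= 332.5ml and 332.5ml

332.5ml and 332.5ml


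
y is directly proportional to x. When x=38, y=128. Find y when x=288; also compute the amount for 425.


Direct proportion: y/x = constant
k = 128/38 ≈ 3.3684
y at x=288: k × 288 = 128 × 288 / 38 = 36864/38 ≈ 970.11
y at x=425: k × 425 = 128 × 425 / 38 = 54400/38 ≈ 1431.58
= 970.11 and 1431.58

970.11 and 1431.58


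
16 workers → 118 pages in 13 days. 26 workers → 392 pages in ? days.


Days ∝ work / workers, so d₂ = d₁ × (m₁/m₂) × (w₂/w₁)
Workers factor (inverse): 16/26 ≈ 0.6154
Work factor (direct): 392/118 ≈ 3.3220
d₂ = 13 × 16/26 × 392/118 = (13 × 16 × 392) / (26 × 118) = 81536/3068
≈ 26.58 days

26.58 days


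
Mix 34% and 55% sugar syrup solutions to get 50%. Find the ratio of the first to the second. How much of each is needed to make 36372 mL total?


Let x parts of 34% mix with y parts of 55%.
34x + 55y = 50(x + y)
34x + 55y = 50x + 50y
x(34 - 50) = y(50 - 55)
x/y = (55 - 50)/(50 - 34) = 5/16
Simplify: 5:16
Total parts = 21; one part = 36372/21 = 1732.00 mL
34% solution: 5×1732.00 = 8660.00 mL
55% solution: 16×1732.00 = 27712.00 mL
= ratio 5:16; 8660.00 mL and 27712.00 mL

ratio 5:16; 8660.00 mL and 27712.00 mL


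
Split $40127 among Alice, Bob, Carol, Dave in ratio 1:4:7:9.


Total parts = 1 + 4 + 7 + 9 = 21
Alice: 40127 × 1/21 = 1910.81
Bob: 40127 × 4/21 = 7643.24
Carol: 40127 × 7/21 = 13375.67
Dave: 40127 × 9/21 = 17197.29
= Alice: $1910.81, Bob: $7643.24, Carol: $13375.67, Dave: $17197.29

Alice: $1910.81, Bob: $7643.24, Carol: $13375.67, Dave: $17197.29


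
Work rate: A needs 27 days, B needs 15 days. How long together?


Rate of A = 1/27 per day
Rate of B = 1/15 per day
Combined rate = 1/27 + 1/15 = 42/405 ≈ 0.1037 per day
Days = 1 / combined rate = 405/42
≈ 9.64 days

9.64 days


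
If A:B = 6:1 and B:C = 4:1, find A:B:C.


Match B: multiply A:B by 4 → 24:4
Multiply B:C by 1 → 4:1
Combined: 24:4:1
GCD = 1
= 24:4:1

24:4:1


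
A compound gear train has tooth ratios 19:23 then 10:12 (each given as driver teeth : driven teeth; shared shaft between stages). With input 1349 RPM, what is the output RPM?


Stage 1: RPM_B = RPM_A × t_A/t_B = 1349 × 19/23 = 25631/23 ≈ 1114.39
B and C share a shaft → RPM_C = RPM_B
Stage 2: RPM_D = RPM_C × t_C/t_D = RPM_A × (t_A×t_C)/(t_B×t_D)
Overall ratio = (19×10)/(23×12) = 190/276
RPM_D = 1349 × 190/276 = 256310/276
≈ 928.66 RPM

928.66 RPM


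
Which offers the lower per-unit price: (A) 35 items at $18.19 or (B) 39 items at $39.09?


Deal A: $18.19/35 = $0.5197/unit
Deal B: $39.09/39 = $1.0023/unit
A is cheaper per unit
= Deal A

Deal A


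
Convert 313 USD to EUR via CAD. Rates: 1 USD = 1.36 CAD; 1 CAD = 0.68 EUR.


Step 1: 313 USD × 1.36 = 425.68 CAD
Step 2: 425.68 CAD × 0.68 = 289.46 EUR
Implied rate USD→EUR = 1.36 × 0.68 = 0.9248
= 289.46 EUR

289.46 EUR


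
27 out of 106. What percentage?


Percentage = (part / whole) × 100
= (27 / 106) × 100
≈ 25.47%

25.47%


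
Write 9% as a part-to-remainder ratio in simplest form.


9% means 9 parts out of 100; remainder = 91
Part : remainder = 9:91
GCD = 1
= 9:91

9:91


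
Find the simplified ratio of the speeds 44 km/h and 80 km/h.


Ratio = 44:80
GCD = 4
Simplified = 11:20
Time ratio (same distance) = 20:11
Speed ratio = 11:20

11:20


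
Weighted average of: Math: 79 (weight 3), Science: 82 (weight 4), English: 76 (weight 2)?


Numerator = 79×3 + 82×4 + 76×2
= 237 + 328 + 152
= 717
Total weight = 9
Weighted avg = 717/9
= 79.67

79.67


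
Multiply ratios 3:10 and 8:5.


Compound ratio = (3×8) : (10×5)
= 24:50
GCD = 2
= 12:25

12:25


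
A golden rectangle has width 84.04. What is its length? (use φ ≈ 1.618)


φ = (1 + √5) / 2 ≈ 1.618
Length = width × φ = 84.04 × 1.618 = 135.97672
≈ 135.98

135.98


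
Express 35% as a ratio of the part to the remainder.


35% means 35 parts out of 100; remainder = 65
Part : remainder = 35:65
GCD = 5
= 7:13

7:13


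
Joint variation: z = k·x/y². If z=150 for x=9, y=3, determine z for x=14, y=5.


z = k·x/y²
Solve for k using the known point: k = z·y²/x = 150×9/9 = 1350/9 = 150.0000
Now evaluate at x=14, y=5:
z = k × 14 / 25 = (1350 × 14) / (9 × 25) = 18900/225
= 84.0000

84.0000


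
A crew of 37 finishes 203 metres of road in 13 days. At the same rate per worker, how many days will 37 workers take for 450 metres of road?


Days ∝ work / workers, so d₂ = d₁ × (m₁/m₂) × (w₂/w₁)
Workers factor (inverse): 37/37 = 1.0000
Work factor (direct): 450/203 ≈ 2.2167
d₂ = 13 × 37/37 × 450/203 = (13 × 37 × 450) / (37 × 203) = 216450/7511
≈ 28.82 days

28.82 days


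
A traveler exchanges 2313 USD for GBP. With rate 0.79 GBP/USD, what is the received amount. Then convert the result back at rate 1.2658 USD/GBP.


Amount × rate = 2313 × 0.79 = 1827.27 GBP
Round-trip: 1827.27 × 1.2658 = 2312.96 USD
= 1827.27 GBP, then 2312.96 USD

1827.27 GBP, then 2312.96 USD


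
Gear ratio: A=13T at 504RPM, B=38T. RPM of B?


Gear ratio = 13:38 = 13:38
RPM_B = RPM_A × (teeth_A / teeth_B)
= 504 × (13/38)
= 172.4 RPM

172.4 RPM


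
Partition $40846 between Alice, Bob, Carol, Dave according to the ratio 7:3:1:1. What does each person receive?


Total parts = 7 + 3 + 1 + 1 = 12
Alice: 40846 × 7/12 = 23826.83
Bob: 40846 × 3/12 = 10211.50
Carol: 40846 × 1/12 = 3403.83
Dave: 40846 × 1/12 = 3403.83
= Alice: $23826.83, Bob: $10211.50, Carol: $3403.83, Dave: $3403.83

Alice: $23826.83, Bob: $10211.50, Carol: $3403.83, Dave: $3403.83


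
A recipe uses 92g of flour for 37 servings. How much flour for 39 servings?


Direct proportion: y/x = constant
k = 92/37 ≈ 2.4865
y₂ = k × 39 = 92 × 39 / 37 = 3588/37
≈ 96.97

96.97


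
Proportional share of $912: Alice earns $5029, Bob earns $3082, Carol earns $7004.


Total income = 5029 + 3082 + 7004 = $15115
Alice: $912 × 5029/15115 = $303.44
Bob: $912 × 3082/15115 = $185.96
Carol: $912 × 7004/15115 = $422.60
= Alice: $303.44, Bob: $185.96, Carol: $422.60

Alice: $303.44, Bob: $185.96, Carol: $422.60


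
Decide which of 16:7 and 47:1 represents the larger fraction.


16/7 = 2.2857
47/1 = 47.0000
2.2857 < 47.0000, so 16:7 is less
= 47:1

47:1


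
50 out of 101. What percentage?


Percentage = (part / whole) × 100
= (50 / 101) × 100
≈ 49.50%

49.50%


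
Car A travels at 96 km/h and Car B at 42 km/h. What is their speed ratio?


Ratio = 96:42
GCD = 6
Simplified = 16:7
Time ratio (same distance) = 7:16
Speed ratio = 16:7

16:7


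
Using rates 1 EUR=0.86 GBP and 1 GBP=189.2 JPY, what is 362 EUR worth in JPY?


Step 1: 362 EUR × 0.86 = 311.32 GBP
Step 2: 311.32 GBP × 189.2 = 58901.74 JPY
Implied rate EUR→JPY = 0.86 × 189.2 = 162.7120
= 58901.74 JPY

58901.74 JPY
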